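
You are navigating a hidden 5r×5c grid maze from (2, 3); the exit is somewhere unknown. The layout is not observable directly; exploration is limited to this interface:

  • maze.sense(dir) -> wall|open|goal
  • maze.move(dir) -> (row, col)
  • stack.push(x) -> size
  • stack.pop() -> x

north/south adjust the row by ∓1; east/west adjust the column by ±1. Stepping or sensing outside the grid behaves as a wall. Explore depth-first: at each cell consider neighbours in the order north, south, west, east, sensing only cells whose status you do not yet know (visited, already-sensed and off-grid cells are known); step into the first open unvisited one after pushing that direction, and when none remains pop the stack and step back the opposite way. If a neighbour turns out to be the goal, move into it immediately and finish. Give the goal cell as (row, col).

Calling sense using dir: north, yielding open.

Invoking push using x: north, : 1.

I call move using dir: north, yielding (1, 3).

Invoking sense using dir: north, → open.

Then push using x: north, which returns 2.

I run move using dir: north, and see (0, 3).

I run sense using dir: west, : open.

I run push using x: west, giving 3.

I use move using dir: west, which returns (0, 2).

Then sense using dir: south, and see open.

Calling push using x: south, → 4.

I use move using dir: south, → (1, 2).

Next I call sense using dir: south, and observe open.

Now I run push using x: south, — result: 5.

I run move using dir: south, and observe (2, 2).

Next I call sense using dir: south, yielding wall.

Invoking sense using dir: west, and observe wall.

I invoke pop, and see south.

Then move using dir: north, yielding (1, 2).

Calling sense using dir: west, giving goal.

I invoke move using dir: west, and see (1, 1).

Answer: (1, 1)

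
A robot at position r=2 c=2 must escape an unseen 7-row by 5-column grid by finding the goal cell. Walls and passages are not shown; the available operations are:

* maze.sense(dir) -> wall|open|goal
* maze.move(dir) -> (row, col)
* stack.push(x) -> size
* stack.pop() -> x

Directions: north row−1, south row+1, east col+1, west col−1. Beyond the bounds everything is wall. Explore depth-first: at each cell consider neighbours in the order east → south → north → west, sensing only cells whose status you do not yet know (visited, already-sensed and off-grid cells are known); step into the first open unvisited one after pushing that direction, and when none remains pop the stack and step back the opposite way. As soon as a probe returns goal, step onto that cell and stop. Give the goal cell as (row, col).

==> maze.sense(dir='east')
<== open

==> stack.push(x='east')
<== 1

==> maze.move(dir='east')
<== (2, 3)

==> maze.sense(dir='east')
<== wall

==> maze.sense(dir='south')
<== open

==> stack.push(x='south')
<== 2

==> maze.move(dir='south')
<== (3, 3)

==> maze.sense(dir='east')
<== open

==> stack.push(x='east')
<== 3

==> maze.move(dir='east')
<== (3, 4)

==> maze.sense(dir='south')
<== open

==> stack.push(x='south')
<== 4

==> maze.move(dir='south')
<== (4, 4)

==> maze.sense(dir='south')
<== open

==> stack.push(x='south')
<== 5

==> maze.move(dir='south')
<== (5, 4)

==> maze.sense(dir='south')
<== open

==> stack.push(x='south')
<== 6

==> maze.move(dir='south')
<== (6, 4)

==> maze.sense(dir='west')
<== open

==> stack.push(x='west')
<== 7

==> maze.move(dir='west')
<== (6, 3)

==> maze.sense(dir='north')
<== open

==> stack.push(x='north')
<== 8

==> maze.move(dir='north')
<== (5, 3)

==> maze.sense(dir='north')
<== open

==> stack.push(x='north')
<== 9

==> maze.move(dir='north')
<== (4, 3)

==> maze.sense(dir='west')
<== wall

==> stack.pop()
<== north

==> maze.move(dir='south')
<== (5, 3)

==> maze.sense(dir='west')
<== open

==> stack.push(x='west')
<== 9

==> maze.move(dir='west')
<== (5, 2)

==> maze.sense(dir='south')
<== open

==> stack.push(x='south')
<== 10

==> maze.move(dir='south')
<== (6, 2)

==> maze.sense(dir='west')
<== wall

==> stack.pop()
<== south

==> maze.move(dir='north')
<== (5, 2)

==> maze.sense(dir='west')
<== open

==> stack.push(x='west')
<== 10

==> maze.move(dir='west')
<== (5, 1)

==> maze.sense(dir='north')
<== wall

==> maze.sense(dir='west')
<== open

==> stack.push(x='west')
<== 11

==> maze.move(dir='west')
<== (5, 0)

==> maze.sense(dir='south')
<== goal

==> maze.move(dir='south')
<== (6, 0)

Answer: (6, 0)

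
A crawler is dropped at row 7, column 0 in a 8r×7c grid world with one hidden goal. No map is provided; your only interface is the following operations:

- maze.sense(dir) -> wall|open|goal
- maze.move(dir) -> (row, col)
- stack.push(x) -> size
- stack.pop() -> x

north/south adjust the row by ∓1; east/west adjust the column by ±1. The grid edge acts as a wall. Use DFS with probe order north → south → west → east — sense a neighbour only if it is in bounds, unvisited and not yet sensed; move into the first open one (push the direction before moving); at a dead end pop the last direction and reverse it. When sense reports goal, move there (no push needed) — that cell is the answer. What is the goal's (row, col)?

# maze.sense(north) => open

# stack.push(north) => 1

# maze.move(north) => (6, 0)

# maze.sense(north) => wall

# maze.sense(east) => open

# stack.push(east) => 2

# maze.move(east) => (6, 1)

# maze.sense(north) => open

# stack.push(north) => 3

# maze.move(north) => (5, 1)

# maze.sense(north) => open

# stack.push(north) => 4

# maze.move(north) => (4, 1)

# maze.sense(north) => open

# stack.push(north) => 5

# maze.move(north) => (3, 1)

# maze.sense(north) => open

# stack.push(north) => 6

# maze.move(north) => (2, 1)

# maze.sense(north) => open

# stack.push(north) => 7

# maze.move(north) => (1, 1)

# maze.sense(north) => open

# stack.push(north) => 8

# maze.move(north) => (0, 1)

# maze.sense(west) => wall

# maze.sense(east) => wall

# stack.pop() => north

# maze.move(south) => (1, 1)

# maze.sense(west) => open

# stack.push(west) => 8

# maze.move(west) => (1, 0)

# maze.sense(south) => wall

# stack.pop() => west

# maze.move(east) => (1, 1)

# maze.sense(east) => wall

# stack.pop() => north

# maze.move(south) => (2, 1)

# maze.sense(east) => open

# stack.push(east) => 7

# maze.move(east) => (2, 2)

# maze.sense(south) => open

# stack.push(south) => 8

# maze.move(south) => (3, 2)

# maze.sense(south) => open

# stack.push(south) => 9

# maze.move(south) => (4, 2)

# maze.sense(south) => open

# stack.push(south) => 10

# maze.move(south) => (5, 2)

# maze.sense(south) => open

# stack.push(south) => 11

# maze.move(south) => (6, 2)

# maze.sense(south) => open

# stack.push(south) => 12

# maze.move(south) => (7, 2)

# maze.sense(west) => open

# stack.push(west) => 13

# maze.move(west) => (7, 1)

# stack.pop() => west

# maze.move(east) => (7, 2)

# maze.sense(east) => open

# stack.push(east) => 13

# maze.move(east) => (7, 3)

# maze.sense(north) => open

# stack.push(north) => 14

# maze.move(north) => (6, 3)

# maze.sense(north) => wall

# maze.sense(east) => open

# stack.push(east) => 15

# maze.move(east) => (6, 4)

# maze.sense(north) => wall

# maze.sense(south) => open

# stack.push(south) => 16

# maze.move(south) => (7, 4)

# maze.sense(east) => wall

# stack.pop() => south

# maze.move(north) => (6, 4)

# maze.sense(east) => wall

# stack.pop() => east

# maze.move(west) => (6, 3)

# stack.pop() => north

# maze.move(south) => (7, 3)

# stack.pop() => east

# maze.move(west) => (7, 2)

# stack.pop() => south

# maze.move(north) => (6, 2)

# stack.pop() => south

# maze.move(north) => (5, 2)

# stack.pop() => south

# maze.move(north) => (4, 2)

# maze.sense(east) => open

# stack.push(east) => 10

# maze.move(east) => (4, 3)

# maze.sense(north) => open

# stack.push(north) => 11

# maze.move(north) => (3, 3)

# maze.sense(north) => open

# stack.push(north) => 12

# maze.move(north) => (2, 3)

# maze.sense(north) => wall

# maze.sense(east) => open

# stack.push(east) => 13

# maze.move(east) => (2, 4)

# maze.sense(north) => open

# stack.push(north) => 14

# maze.move(north) => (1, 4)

# maze.sense(north) => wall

# maze.sense(east) => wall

# stack.pop() => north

# maze.move(south) => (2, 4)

# maze.sense(south) => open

# stack.push(south) => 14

# maze.move(south) => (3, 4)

# maze.sense(south) => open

# stack.push(south) => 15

# maze.move(south) => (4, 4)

# maze.sense(east) => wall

# stack.pop() => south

# maze.move(north) => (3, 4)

# maze.sense(east) => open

# stack.push(east) => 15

# maze.move(east) => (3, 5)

# maze.sense(north) => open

# stack.push(north) => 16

# maze.move(north) => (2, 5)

# maze.sense(east) => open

# stack.push(east) => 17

# maze.move(east) => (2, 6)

# maze.sense(north) => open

# stack.push(north) => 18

# maze.move(north) => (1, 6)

# maze.sense(north) => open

# stack.push(north) => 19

# maze.move(north) => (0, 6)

# maze.sense(west) => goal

# maze.move(west) => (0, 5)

Answer: (0, 5)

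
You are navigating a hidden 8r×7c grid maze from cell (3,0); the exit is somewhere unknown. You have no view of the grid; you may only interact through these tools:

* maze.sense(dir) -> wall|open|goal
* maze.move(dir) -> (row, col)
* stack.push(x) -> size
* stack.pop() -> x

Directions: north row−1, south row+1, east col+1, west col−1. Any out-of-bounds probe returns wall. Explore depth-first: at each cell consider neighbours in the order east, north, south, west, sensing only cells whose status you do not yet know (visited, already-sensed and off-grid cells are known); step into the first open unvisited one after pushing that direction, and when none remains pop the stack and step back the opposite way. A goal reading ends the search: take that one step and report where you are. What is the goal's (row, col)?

I run sense using dir='east', — result: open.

Calling push using x='east', and get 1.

Next I call move using dir='east', : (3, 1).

I call sense using dir='east', and get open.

I use push using x='east', and observe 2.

Then move using dir='east', — result: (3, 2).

Then sense using dir='east', — result: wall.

I try sense using dir='north', : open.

Then push using x='north', yielding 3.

I call move using dir='north', : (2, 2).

Using sense using dir='east', and get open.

I use push using x='east', : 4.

I run move using dir='east', yielding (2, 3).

I try sense using dir='east', and see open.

I use push using x='east', yielding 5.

Calling move using dir='east', and get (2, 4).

I run sense using dir='east', — result: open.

Calling push using x='east', → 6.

I invoke move using dir='east', which returns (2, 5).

Calling sense using dir='east', → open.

I invoke push using x='east', — result: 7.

Invoking move using dir='east', and observe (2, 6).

Using sense using dir='north', : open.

Using push using x='north', and see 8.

Then move using dir='north', which returns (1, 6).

Now I run sense using dir='north', and get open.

Then push using x='north', yielding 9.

Then move using dir='north', yielding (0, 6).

Using sense using dir='west', and see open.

Now I run push using x='west', and see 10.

I run move using dir='west', and see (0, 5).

Next I call sense using dir='south', — result: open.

I invoke push using x='south', and observe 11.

Now I run move using dir='south', → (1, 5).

I invoke sense using dir='west', — result: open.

Then push using x='west', — result: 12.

I try move using dir='west', giving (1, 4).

Using sense using dir='north', yielding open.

I invoke push using x='north', yielding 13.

Invoking move using dir='north', and observe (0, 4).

Calling sense using dir='west', and observe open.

Now I run push using x='west', giving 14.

I run move using dir='west', and get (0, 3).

Next I call sense using dir='south', yielding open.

Invoking push using x='south', which returns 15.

Using move using dir='south', — result: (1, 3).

Now I run sense using dir='west', and get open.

Using push using x='west', which returns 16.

Next I call move using dir='west', — result: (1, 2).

I use sense using dir='north', and get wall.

Using sense using dir='west', : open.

Then push using x='west', : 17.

Using move using dir='west', and get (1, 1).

Now I run sense using dir='north', and observe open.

Invoking push using x='north', : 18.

I invoke move using dir='north', and get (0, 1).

Next I call sense using dir='west', — result: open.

I use push using x='west', and get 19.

I call move using dir='west', — result: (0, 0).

I try sense using dir='south', — result: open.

I run push using x='south', which returns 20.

Now I run move using dir='south', and observe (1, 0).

I invoke sense using dir='south', and get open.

I run push using x='south', yielding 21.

I call move using dir='south', yielding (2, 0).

Invoking sense using dir='east', yielding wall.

I use pop(), → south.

Using move using dir='north', and see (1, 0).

I try pop(), and observe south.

I try move using dir='north', : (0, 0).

I call pop, : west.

Using move using dir='east', and observe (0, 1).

Calling pop, and see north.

Next I call move using dir='south', which returns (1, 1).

I try pop(), — result: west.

I use move using dir='east', — result: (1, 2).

Now I run pop(), → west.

Next I call move using dir='east', and observe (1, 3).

Calling pop(), and observe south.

Now I run move using dir='north', — result: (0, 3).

Then pop(), : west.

Using move using dir='east', → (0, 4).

I try pop, : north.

Calling move using dir='south', and observe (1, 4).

Next I call pop(), and observe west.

I use move using dir='east', and see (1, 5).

Calling pop(), → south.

I use move using dir='north', giving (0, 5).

I call pop, — result: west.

I call move using dir='east', yielding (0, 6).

Using pop, → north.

Next I call move using dir='south', — result: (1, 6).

Then pop(), — result: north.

Invoking move using dir='south', and get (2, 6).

Invoking sense using dir='south', and observe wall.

I try pop, which returns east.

Using move using dir='west', and observe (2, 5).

Next I call sense using dir='south', and see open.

Invoking push using x='south', yielding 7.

Now I run move using dir='south', and observe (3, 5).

Then sense using dir='south', : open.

I invoke push using x='south', → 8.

Now I run move using dir='south', → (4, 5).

Invoking sense using dir='east', which returns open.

Invoking push using x='east', which returns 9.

Now I run move using dir='east', — result: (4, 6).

Then sense using dir='south', : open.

I try push using x='south', → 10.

Using move using dir='south', and get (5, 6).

Now I run sense using dir='south', giving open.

Using push using x='south', and get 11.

I try move using dir='south', and get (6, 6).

Using sense using dir='south', — result: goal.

I use move using dir='south', giving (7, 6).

Answer: (7, 6)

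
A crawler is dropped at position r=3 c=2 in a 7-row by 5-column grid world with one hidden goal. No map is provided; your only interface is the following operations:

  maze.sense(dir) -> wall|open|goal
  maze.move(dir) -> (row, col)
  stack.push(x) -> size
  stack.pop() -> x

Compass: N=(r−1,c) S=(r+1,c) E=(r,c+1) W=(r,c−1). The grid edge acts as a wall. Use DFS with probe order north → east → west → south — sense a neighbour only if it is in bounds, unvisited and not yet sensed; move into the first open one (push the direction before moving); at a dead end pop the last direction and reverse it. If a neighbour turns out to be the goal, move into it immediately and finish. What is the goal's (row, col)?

I run maze.sense on north, — result: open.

I use stack.push on north, — result: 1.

I use maze.move on north, and see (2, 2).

Now I run maze.sense on north, : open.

I use stack.push on north, : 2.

Then maze.move on north, which returns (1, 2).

I use maze.sense on north, and get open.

Using stack.push on north, which returns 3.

I call maze.move on north, and get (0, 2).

I invoke maze.sense on east, and get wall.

I call maze.sense on west, and see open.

Now I run stack.push on west, — result: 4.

I call maze.move on west, — result: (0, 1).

Invoking maze.sense on west, and get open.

I invoke stack.push on west, — result: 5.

Then maze.move on west, yielding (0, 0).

Now I run maze.sense on south, : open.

Then stack.push on south, : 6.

Then maze.move on south, giving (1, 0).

Invoking maze.sense on east, : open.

Now I run stack.push on east, giving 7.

Invoking maze.move on east, which returns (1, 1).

Calling maze.sense on south, → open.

I invoke stack.push on south, : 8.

Calling maze.move on south, and see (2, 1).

I run maze.sense on west, and see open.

Using stack.push on west, and get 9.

Now I run maze.move on west, and see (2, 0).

Calling maze.sense on south, : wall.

Using stack.pop(), and get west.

I run maze.move on east, → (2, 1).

Using maze.sense on south, — result: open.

Calling stack.push on south, and observe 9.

Calling maze.move on south, giving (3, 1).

I run maze.sense on south, — result: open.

I invoke stack.push on south, which returns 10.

Invoking maze.move on south, yielding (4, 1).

I use maze.sense on east, : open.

Calling stack.push on east, and see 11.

Now I run maze.move on east, — result: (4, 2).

Now I run maze.sense on east, — result: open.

I run stack.push on east, and see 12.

I run maze.move on east, and see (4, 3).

Now I run maze.sense on north, and get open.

I try stack.push on north, — result: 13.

I run maze.move on north, : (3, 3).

Calling maze.sense on north, giving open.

I run stack.push on north, → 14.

I try maze.move on north, and see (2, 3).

Calling maze.sense on north, → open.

I call stack.push on north, and get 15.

Invoking maze.move on north, which returns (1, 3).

Next I call maze.sense on east, which returns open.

I call stack.push on east, and see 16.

Next I call maze.move on east, which returns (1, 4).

Next I call maze.sense on north, and see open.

I try stack.push on north, and get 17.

Next I call maze.move on north, and see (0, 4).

I run stack.pop, giving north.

I run maze.move on south, yielding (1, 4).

Calling maze.sense on south, giving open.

I invoke stack.push on south, — result: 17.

Invoking maze.move on south, and see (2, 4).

I use maze.sense on south, and see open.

Invoking stack.push on south, giving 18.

Next I call maze.move on south, → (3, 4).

Now I run maze.sense on south, giving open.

I try stack.push on south, and observe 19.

I run maze.move on south, and get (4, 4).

I invoke maze.sense on south, — result: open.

Now I run stack.push on south, giving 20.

I use maze.move on south, → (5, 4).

Then maze.sense on west, and get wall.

I call maze.sense on south, giving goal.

Now I run maze.move on south, which returns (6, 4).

Answer: (6, 4)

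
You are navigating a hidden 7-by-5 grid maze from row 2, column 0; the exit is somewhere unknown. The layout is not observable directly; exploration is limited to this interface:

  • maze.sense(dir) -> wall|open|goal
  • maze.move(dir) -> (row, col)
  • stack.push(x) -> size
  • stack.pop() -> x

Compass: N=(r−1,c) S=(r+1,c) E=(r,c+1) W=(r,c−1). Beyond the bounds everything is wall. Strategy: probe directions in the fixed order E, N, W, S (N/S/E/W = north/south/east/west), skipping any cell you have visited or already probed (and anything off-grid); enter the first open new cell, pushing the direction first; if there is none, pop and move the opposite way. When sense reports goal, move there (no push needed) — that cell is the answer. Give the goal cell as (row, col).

I run sense(dir=east), giving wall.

I invoke sense(dir=north), : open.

Invoking push(x=north), yielding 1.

Calling move(dir=north), → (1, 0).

Invoking sense(dir=east), — result: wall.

Next I call sense(dir=north), — result: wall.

Now I run pop(), yielding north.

I run move(dir=south), which returns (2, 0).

I use sense(dir=south), : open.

I run push(x=south), : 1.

I run move(dir=south), and see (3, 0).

Invoking sense(dir=east), and get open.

Invoking push(x=east), and get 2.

Invoking move(dir=east), and see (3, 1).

Then sense(dir=east), and observe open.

I run push(x=east), which returns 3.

Using move(dir=east), giving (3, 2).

I call sense(dir=east), giving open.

I use push(x=east), : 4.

I run move(dir=east), — result: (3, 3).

I run sense(dir=east), and observe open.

I invoke push(x=east), : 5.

I run move(dir=east), and see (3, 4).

Next I call sense(dir=north), and get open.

I invoke push(x=north), — result: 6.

I try move(dir=north), and get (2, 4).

Then sense(dir=north), — result: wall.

I invoke sense(dir=west), : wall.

Next I call pop(), and see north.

Calling move(dir=south), which returns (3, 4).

Next I call sense(dir=south), and get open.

Now I run push(x=south), and get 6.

Using move(dir=south), — result: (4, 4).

Calling sense(dir=west), which returns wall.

Calling sense(dir=south), → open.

Calling push(x=south), giving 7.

Using move(dir=south), and observe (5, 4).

Calling sense(dir=west), → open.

Calling push(x=west), and get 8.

Now I run move(dir=west), and observe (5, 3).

Invoking sense(dir=west), which returns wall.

Invoking sense(dir=south), → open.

Invoking push(x=south), : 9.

Using move(dir=south), and observe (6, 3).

I try sense(dir=east), giving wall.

I use sense(dir=west), and see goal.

Calling move(dir=west), → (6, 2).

Answer: (6, 2)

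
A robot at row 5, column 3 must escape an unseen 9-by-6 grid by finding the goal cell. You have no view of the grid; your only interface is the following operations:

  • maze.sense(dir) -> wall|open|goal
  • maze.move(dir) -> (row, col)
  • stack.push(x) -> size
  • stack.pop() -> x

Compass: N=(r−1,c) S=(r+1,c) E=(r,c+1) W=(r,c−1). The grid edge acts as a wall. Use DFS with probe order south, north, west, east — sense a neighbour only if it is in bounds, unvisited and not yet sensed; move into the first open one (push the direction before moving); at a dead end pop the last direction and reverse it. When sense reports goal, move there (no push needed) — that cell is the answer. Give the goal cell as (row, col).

~$ sense dir='south'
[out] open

~$ push x='south'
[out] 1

~$ move dir='south'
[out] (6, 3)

~$ sense dir='south'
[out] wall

~$ sense dir='west'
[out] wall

~$ sense dir='east'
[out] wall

~$ pop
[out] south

~$ move dir='north'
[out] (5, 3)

~$ sense dir='north'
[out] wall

~$ sense dir='west'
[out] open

~$ push x='west'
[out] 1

~$ move dir='west'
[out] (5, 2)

~$ sense dir='north'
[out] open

~$ push x='north'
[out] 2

~$ move dir='north'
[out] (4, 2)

~$ sense dir='north'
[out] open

~$ push x='north'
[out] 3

~$ move dir='north'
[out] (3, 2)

~$ sense dir='north'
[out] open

~$ push x='north'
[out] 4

~$ move dir='north'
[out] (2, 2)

~$ sense dir='north'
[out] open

~$ push x='north'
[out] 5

~$ move dir='north'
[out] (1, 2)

~$ sense dir='north'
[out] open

~$ push x='north'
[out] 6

~$ move dir='north'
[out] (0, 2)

~$ sense dir='west'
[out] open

~$ push x='west'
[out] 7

~$ move dir='west'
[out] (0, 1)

~$ sense dir='south'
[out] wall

~$ sense dir='west'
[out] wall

~$ pop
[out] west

~$ move dir='east'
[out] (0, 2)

~$ sense dir='east'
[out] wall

~$ pop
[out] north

~$ move dir='south'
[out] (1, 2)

~$ sense dir='east'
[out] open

~$ push x='east'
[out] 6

~$ move dir='east'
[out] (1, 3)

~$ sense dir='south'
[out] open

~$ push x='south'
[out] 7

~$ move dir='south'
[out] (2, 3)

~$ sense dir='south'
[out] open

~$ push x='south'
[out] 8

~$ move dir='south'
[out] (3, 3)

~$ sense dir='east'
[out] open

~$ push x='east'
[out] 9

~$ move dir='east'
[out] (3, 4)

~$ sense dir='south'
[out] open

~$ push x='south'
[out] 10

~$ move dir='south'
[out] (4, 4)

~$ sense dir='south'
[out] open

~$ push x='south'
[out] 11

~$ move dir='south'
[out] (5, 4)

~$ sense dir='east'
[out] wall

~$ pop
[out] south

~$ move dir='north'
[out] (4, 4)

~$ sense dir='east'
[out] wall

~$ pop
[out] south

~$ move dir='north'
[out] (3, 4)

~$ sense dir='north'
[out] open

~$ push x='north'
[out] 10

~$ move dir='north'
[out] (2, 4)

~$ sense dir='north'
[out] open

~$ push x='north'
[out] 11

~$ move dir='north'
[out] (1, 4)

~$ sense dir='north'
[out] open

~$ push x='north'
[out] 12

~$ move dir='north'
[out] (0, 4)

~$ sense dir='east'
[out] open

~$ push x='east'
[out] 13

~$ move dir='east'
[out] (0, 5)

~$ sense dir='south'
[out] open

~$ push x='south'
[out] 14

~$ move dir='south'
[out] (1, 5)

~$ sense dir='south'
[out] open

~$ push x='south'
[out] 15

~$ move dir='south'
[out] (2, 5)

~$ sense dir='south'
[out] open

~$ push x='south'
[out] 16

~$ move dir='south'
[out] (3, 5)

~$ pop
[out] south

~$ move dir='north'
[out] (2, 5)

~$ pop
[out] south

~$ move dir='north'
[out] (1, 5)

~$ pop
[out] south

~$ move dir='north'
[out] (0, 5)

~$ pop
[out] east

~$ move dir='west'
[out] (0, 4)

~$ pop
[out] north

~$ move dir='south'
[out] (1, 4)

~$ pop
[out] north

~$ move dir='south'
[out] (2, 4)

~$ pop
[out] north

~$ move dir='south'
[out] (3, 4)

~$ pop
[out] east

~$ move dir='west'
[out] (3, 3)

~$ pop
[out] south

~$ move dir='north'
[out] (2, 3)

~$ pop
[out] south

~$ move dir='north'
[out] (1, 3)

~$ pop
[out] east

~$ move dir='west'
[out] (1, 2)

~$ pop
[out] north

~$ move dir='south'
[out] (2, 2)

~$ sense dir='west'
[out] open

~$ push x='west'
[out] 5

~$ move dir='west'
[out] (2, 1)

~$ sense dir='south'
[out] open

~$ push x='south'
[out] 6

~$ move dir='south'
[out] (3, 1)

~$ sense dir='south'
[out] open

~$ push x='south'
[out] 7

~$ move dir='south'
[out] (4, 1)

~$ sense dir='south'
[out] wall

~$ sense dir='west'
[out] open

~$ push x='west'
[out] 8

~$ move dir='west'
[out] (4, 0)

~$ sense dir='south'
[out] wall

~$ sense dir='north'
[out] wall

~$ pop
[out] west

~$ move dir='east'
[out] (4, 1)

~$ pop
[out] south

~$ move dir='north'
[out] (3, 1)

~$ pop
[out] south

~$ move dir='north'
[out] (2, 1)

~$ sense dir='west'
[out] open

~$ push x='west'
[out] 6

~$ move dir='west'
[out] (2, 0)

~$ sense dir='north'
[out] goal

~$ move dir='north'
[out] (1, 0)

Answer: (1, 0)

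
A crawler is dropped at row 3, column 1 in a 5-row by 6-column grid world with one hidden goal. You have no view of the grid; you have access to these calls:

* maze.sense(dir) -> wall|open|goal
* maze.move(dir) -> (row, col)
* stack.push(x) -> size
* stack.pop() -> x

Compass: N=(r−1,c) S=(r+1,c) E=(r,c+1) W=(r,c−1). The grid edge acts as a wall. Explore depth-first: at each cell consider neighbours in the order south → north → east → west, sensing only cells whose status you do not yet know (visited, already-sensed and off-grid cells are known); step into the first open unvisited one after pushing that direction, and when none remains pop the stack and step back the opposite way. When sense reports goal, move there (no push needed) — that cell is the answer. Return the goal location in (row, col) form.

Now I run sense using dir: south, which returns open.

Next I call push using x: south, → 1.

I call move using dir: south, — result: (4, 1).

Invoking sense using dir: east, : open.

I use push using x: east, → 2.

Next I call move using dir: east, → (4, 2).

Calling sense using dir: north, yielding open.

I invoke push using x: north, and get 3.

Next I call move using dir: north, — result: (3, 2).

Now I run sense using dir: north, which returns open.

I call push using x: north, and see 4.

Next I call move using dir: north, → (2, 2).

Then sense using dir: north, — result: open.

Invoking push using x: north, which returns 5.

Next I call move using dir: north, : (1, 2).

Then sense using dir: north, and observe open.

Now I run push using x: north, and get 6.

I try move using dir: north, → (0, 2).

I run sense using dir: east, and see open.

Invoking push using x: east, : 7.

Now I run move using dir: east, and observe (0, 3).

I call sense using dir: south, and observe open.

Now I run push using x: south, yielding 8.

I try move using dir: south, and observe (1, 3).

I call sense using dir: south, which returns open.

I call push using x: south, yielding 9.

Then move using dir: south, → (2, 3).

Next I call sense using dir: south, and observe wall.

I try sense using dir: east, — result: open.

Calling push using x: east, and observe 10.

I run move using dir: east, and get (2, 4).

I call sense using dir: south, giving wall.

Calling sense using dir: north, and observe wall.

I invoke sense using dir: east, : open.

I call push using x: east, yielding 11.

Then move using dir: east, → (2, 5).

I call sense using dir: south, and see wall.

Calling sense using dir: north, → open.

Calling push using x: north, — result: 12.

I try move using dir: north, which returns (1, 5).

I use sense using dir: north, → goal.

Invoking move using dir: north, giving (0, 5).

Answer: (0, 5)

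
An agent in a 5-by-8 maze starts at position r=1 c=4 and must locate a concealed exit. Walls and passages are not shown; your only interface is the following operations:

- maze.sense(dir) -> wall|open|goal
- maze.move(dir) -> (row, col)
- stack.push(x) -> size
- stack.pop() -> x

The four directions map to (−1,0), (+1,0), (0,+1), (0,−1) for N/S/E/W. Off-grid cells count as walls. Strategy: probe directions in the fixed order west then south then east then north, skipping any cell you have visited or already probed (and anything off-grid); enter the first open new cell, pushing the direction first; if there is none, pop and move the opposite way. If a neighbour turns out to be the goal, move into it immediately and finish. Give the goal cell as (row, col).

Using maze.sense(dir: west), which returns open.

Now I run stack.push(x: west), giving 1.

Invoking maze.move(dir: west), → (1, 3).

I call maze.sense(dir: west), — result: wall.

Next I call maze.sense(dir: south), → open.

Then stack.push(x: south), giving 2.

I call maze.move(dir: south), which returns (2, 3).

Now I run maze.sense(dir: west), and observe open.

Next I call stack.push(x: west), and see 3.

Now I run maze.move(dir: west), : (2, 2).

Now I run maze.sense(dir: west), and see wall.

Next I call maze.sense(dir: south), — result: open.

I run stack.push(x: south), → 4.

I call maze.move(dir: south), yielding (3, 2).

Next I call maze.sense(dir: west), and see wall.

I run maze.sense(dir: south), and observe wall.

Using maze.sense(dir: east), yielding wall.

Using stack.pop(), and observe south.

Using maze.move(dir: north), and get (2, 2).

Then stack.pop, yielding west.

Now I run maze.move(dir: east), and get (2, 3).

I call maze.sense(dir: east), giving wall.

Invoking stack.pop(), yielding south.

Using maze.move(dir: north), giving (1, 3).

I call maze.sense(dir: north), which returns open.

Using stack.push(x: north), and get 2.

Then maze.move(dir: north), and see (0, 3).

Next I call maze.sense(dir: west), and get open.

Next I call stack.push(x: west), which returns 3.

Next I call maze.move(dir: west), and see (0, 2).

Then maze.sense(dir: west), : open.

Next I call stack.push(x: west), and observe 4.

I run maze.move(dir: west), and observe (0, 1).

Then maze.sense(dir: west), — result: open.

I invoke stack.push(x: west), and see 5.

Calling maze.move(dir: west), and see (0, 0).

Then maze.sense(dir: south), yielding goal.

Then maze.move(dir: south), yielding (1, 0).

Answer: (1, 0)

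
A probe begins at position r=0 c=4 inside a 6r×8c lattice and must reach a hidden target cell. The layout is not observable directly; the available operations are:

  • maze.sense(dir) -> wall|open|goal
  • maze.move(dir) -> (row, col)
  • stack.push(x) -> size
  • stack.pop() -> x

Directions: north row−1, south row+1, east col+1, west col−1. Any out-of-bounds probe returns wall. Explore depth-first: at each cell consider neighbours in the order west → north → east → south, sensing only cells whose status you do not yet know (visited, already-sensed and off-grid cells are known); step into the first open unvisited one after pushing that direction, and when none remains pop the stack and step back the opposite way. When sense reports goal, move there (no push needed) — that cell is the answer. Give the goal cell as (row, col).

Do: maze.sense[dir='west']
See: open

Do: stack.push[x='west']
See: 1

Do: maze.move[dir='west']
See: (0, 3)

Do: maze.sense[dir='west']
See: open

Do: stack.push[x='west']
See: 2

Do: maze.move[dir='west']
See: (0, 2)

Do: maze.sense[dir='west']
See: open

Do: stack.push[x='west']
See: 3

Do: maze.move[dir='west']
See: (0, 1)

Do: maze.sense[dir='west']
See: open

Do: stack.push[x='west']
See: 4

Do: maze.move[dir='west']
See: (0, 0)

Do: maze.sense[dir='south']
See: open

Do: stack.push[x='south']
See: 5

Do: maze.move[dir='south']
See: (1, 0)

Do: maze.sense[dir='east']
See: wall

Do: maze.sense[dir='south']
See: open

Do: stack.push[x='south']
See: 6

Do: maze.move[dir='south']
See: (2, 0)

Do: maze.sense[dir='east']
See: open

Do: stack.push[x='east']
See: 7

Do: maze.move[dir='east']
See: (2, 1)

Do: maze.sense[dir='east']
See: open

Do: stack.push[x='east']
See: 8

Do: maze.move[dir='east']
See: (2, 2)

Do: maze.sense[dir='north']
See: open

Do: stack.push[x='north']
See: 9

Do: maze.move[dir='north']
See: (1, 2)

Do: maze.sense[dir='east']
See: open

Do: stack.push[x='east']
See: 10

Do: maze.move[dir='east']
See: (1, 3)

Do: maze.sense[dir='east']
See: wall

Do: maze.sense[dir='south']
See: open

Do: stack.push[x='south']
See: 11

Do: maze.move[dir='south']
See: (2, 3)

Do: maze.sense[dir='east']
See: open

Do: stack.push[x='east']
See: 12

Do: maze.move[dir='east']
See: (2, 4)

Do: maze.sense[dir='east']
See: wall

Do: maze.sense[dir='south']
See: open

Do: stack.push[x='south']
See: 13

Do: maze.move[dir='south']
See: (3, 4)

Do: maze.sense[dir='west']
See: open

Do: stack.push[x='west']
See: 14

Do: maze.move[dir='west']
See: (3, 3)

Do: maze.sense[dir='west']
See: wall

Do: maze.sense[dir='south']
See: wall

Do: stack.pop[]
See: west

Do: maze.move[dir='east']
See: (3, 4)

Do: maze.sense[dir='east']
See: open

Do: stack.push[x='east']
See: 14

Do: maze.move[dir='east']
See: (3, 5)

Do: maze.sense[dir='east']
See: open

Do: stack.push[x='east']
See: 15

Do: maze.move[dir='east']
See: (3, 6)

Do: maze.sense[dir='north']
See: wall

Do: maze.sense[dir='east']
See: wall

Do: maze.sense[dir='south']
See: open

Do: stack.push[x='south']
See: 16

Do: maze.move[dir='south']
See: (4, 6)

Do: maze.sense[dir='west']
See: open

Do: stack.push[x='west']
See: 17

Do: maze.move[dir='west']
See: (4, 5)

Do: maze.sense[dir='west']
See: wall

Do: maze.sense[dir='south']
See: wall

Do: stack.pop[]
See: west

Do: maze.move[dir='east']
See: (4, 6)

Do: maze.sense[dir='east']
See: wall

Do: maze.sense[dir='south']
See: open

Do: stack.push[x='south']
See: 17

Do: maze.move[dir='south']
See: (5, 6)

Do: maze.sense[dir='east']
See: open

Do: stack.push[x='east']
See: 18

Do: maze.move[dir='east']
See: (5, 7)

Do: stack.pop[]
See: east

Do: maze.move[dir='west']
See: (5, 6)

Do: stack.pop[]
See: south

Do: maze.move[dir='north']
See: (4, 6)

Do: stack.pop[]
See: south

Do: maze.move[dir='north']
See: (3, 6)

Do: stack.pop[]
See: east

Do: maze.move[dir='west']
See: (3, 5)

Do: stack.pop[]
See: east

Do: maze.move[dir='west']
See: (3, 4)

Do: stack.pop[]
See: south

Do: maze.move[dir='north']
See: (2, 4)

Do: stack.pop[]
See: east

Do: maze.move[dir='west']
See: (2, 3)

Do: stack.pop[]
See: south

Do: maze.move[dir='north']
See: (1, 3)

Do: stack.pop[]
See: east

Do: maze.move[dir='west']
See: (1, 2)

Do: stack.pop[]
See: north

Do: maze.move[dir='south']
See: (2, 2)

Do: stack.pop[]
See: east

Do: maze.move[dir='west']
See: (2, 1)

Do: maze.sense[dir='south']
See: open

Do: stack.push[x='south']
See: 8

Do: maze.move[dir='south']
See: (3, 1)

Do: maze.sense[dir='west']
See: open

Do: stack.push[x='west']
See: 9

Do: maze.move[dir='west']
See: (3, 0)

Do: maze.sense[dir='south']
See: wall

Do: stack.pop[]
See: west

Do: maze.move[dir='east']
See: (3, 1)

Do: maze.sense[dir='south']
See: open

Do: stack.push[x='south']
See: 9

Do: maze.move[dir='south']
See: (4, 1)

Do: maze.sense[dir='east']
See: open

Do: stack.push[x='east']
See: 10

Do: maze.move[dir='east']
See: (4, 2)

Do: maze.sense[dir='south']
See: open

Do: stack.push[x='south']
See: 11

Do: maze.move[dir='south']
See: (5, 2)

Do: maze.sense[dir='west']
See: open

Do: stack.push[x='west']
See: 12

Do: maze.move[dir='west']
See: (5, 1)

Do: maze.sense[dir='west']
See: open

Do: stack.push[x='west']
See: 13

Do: maze.move[dir='west']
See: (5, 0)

Do: stack.pop[]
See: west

Do: maze.move[dir='east']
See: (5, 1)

Do: stack.pop[]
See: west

Do: maze.move[dir='east']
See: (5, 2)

Do: maze.sense[dir='east']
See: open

Do: stack.push[x='east']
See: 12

Do: maze.move[dir='east']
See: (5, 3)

Do: maze.sense[dir='east']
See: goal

Do: maze.move[dir='east']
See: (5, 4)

Answer: (5, 4)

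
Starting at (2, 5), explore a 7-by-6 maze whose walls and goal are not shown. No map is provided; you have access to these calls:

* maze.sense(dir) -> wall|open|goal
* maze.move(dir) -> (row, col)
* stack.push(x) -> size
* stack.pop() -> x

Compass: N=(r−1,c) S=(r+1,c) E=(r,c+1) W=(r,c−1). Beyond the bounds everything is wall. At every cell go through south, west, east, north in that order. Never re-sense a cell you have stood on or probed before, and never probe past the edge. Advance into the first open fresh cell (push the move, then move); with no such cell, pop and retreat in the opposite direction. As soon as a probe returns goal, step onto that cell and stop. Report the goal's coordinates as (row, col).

// maze.sense(south) == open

// stack.push(south) == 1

// maze.move(south) == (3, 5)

// maze.sense(south) == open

// stack.push(south) == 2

// maze.move(south) == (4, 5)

// maze.sense(south) == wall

// maze.sense(west) == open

// stack.push(west) == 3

// maze.move(west) == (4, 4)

// maze.sense(south) == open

// stack.push(south) == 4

// maze.move(south) == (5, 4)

// maze.sense(south) == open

// stack.push(south) == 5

// maze.move(south) == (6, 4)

// maze.sense(west) == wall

// maze.sense(east) == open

// stack.push(east) == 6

// maze.move(east) == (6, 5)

// stack.pop() == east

// maze.move(west) == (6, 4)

// stack.pop() == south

// maze.move(north) == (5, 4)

// maze.sense(west) == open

// stack.push(west) == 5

// maze.move(west) == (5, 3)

// maze.sense(west) == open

// stack.push(west) == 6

// maze.move(west) == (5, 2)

// maze.sense(south) == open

// stack.push(south) == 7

// maze.move(south) == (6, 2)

// maze.sense(west) == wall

// stack.pop() == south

// maze.move(north) == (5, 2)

// maze.sense(west) == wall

// maze.sense(north) == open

// stack.push(north) == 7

// maze.move(north) == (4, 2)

// maze.sense(west) == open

// stack.push(west) == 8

// maze.move(west) == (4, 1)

// maze.sense(west) == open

// stack.push(west) == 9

// maze.move(west) == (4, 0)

// maze.sense(south) == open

// stack.push(south) == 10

// maze.move(south) == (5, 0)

// maze.sense(south) == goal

// maze.move(south) == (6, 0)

Answer: (6, 0)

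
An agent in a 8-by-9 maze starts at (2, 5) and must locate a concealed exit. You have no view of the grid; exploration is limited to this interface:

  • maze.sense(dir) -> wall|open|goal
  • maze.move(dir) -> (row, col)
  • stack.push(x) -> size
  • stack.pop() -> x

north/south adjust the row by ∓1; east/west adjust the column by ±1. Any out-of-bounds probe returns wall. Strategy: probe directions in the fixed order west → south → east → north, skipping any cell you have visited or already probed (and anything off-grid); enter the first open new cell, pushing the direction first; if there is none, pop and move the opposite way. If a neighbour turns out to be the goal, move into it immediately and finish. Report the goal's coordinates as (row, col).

~$ maze.sense dir→west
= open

~$ stack.push x→west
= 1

~$ maze.move dir→west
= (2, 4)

~$ maze.sense dir→west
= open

~$ stack.push x→west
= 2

~$ maze.move dir→west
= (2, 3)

~$ maze.sense dir→west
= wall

~$ maze.sense dir→south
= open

~$ stack.push x→south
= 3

~$ maze.move dir→south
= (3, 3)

~$ maze.sense dir→west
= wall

~$ maze.sense dir→south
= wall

~$ maze.sense dir→east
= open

~$ stack.push x→east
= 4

~$ maze.move dir→east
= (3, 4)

~$ maze.sense dir→south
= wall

~$ maze.sense dir→east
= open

~$ stack.push x→east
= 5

~$ maze.move dir→east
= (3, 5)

~$ maze.sense dir→south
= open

~$ stack.push x→south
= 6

~$ maze.move dir→south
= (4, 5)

~$ maze.sense dir→south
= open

~$ stack.push x→south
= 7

~$ maze.move dir→south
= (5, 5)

~$ maze.sense dir→west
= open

~$ stack.push x→west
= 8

~$ maze.move dir→west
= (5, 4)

~$ maze.sense dir→west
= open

~$ stack.push x→west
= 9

~$ maze.move dir→west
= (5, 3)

~$ maze.sense dir→west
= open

~$ stack.push x→west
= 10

~$ maze.move dir→west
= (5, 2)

~$ maze.sense dir→west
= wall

~$ maze.sense dir→south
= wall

~$ maze.sense dir→north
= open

~$ stack.push x→north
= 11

~$ maze.move dir→north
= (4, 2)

~$ maze.sense dir→west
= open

~$ stack.push x→west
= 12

~$ maze.move dir→west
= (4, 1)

~$ maze.sense dir→west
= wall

~$ maze.sense dir→north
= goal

~$ maze.move dir→north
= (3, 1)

Answer: (3, 1)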